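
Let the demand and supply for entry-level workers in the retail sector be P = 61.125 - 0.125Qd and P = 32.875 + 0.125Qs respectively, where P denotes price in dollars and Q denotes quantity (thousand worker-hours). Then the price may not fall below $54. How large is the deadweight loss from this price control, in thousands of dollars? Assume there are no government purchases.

Rearranging demand gives Qd = 489 - 8P; rearranging supply gives Qs = 8P - 263. Without the control the market clears where 489 - 8P = 8P - 263, i.e. P* = 47 and Q* = 113.
Because the floor (54) lies above the market-clearing price, it is binding.
At P = 54: Qd = 489 - 8·54 = 57 and Qs = 8·54 - 263 = 169.
Quantity traded falls to 57. At Q = 57 the demand price is (489 - 57)/8 = 54 and the supply price is (263 + 57)/8 = 40.
Deadweight loss = ½ · (54 - 40) · (113 - 57) = ½ · 14 · 56 = 392.

392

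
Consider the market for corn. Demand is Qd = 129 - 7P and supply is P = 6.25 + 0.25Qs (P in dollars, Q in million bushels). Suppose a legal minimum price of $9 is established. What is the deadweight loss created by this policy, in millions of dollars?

Rearranging supply gives Qs = 4P - 25. Equilibrium: 129 - 7P = 4P - 25, so 154 = 11P and P* = 14, Q* = 31.
The floor of 9 is below the equilibrium price 14, so it is not binding; the market clears at P* = 14, Q* = 31.
Since the control does not bind, no trades are prevented and deadweight loss is zero.

0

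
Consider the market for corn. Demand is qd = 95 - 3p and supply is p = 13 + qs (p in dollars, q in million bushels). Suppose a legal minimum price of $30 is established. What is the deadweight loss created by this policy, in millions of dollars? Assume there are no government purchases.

54

Rearranging supply gives qs = p - 13. In a free market, 95 - 3p = p - 13 gives the equilibrium p* = 27, q* = 14.
Because the floor (30) lies above the market-clearing price, it is binding.
At p = 30: qd = 95 - 3·30 = 5 and qs = 30 - 13 = 17.
Quantity traded falls to 5. At q = 5 the demand price is (95 - 5)/3 = 30 and the supply price is 13 + 5 = 18.
Deadweight loss = ½ · (30 - 18) · (14 - 5) = ½ · 12 · 9 = 54.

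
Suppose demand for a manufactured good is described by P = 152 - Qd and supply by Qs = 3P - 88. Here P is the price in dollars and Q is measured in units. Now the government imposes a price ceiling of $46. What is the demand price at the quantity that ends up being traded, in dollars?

Rearranging demand gives Qd = 152 - P. Equilibrium: 152 - P = 3P - 88, so 240 = 4P and P* = 60, Q* = 92.
Because the ceiling (46) lies below the market-clearing price, it is binding.
At P = 46: Qd = 152 - 46 = 106 and Qs = 3·46 - 88 = 50.
Only 50 units reach the market. On the demand curve, the marginal buyer's willingness to pay at Q = 50 is (152 - 50) = 102.

102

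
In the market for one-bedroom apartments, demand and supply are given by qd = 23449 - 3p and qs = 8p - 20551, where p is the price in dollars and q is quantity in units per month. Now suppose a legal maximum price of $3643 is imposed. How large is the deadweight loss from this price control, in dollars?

Without the control the market clears where 23449 - 3p = 8p - 20551, i.e. p* = 4000 and q* = 11449.
Because the ceiling (3643) lies below the market-clearing price, it is binding.
At p = 3643: qd = 23449 - 3·3643 = 12520 and qs = 8·3643 - 20551 = 8593.
Quantity traded falls to 8593. At q = 8593 the demand price is (23449 - 8593)/3 = 4952 and the supply price is (20551 + 8593)/8 = 3643.
Deadweight loss = ½ · (4952 - 3643) · (11449 - 8593) = ½ · 1309 · 2856 = 1869252.

1869252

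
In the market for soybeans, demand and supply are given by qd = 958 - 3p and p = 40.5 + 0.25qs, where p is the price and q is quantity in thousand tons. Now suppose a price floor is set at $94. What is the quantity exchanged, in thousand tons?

Rearranging supply gives qs = 4p - 162. Equilibrium: 958 - 3p = 4p - 162, so 1120 = 7p and p* = 160, q* = 478.
Since 94 is below p* = 160, the floor does not bind and the free-market outcome prevails.

478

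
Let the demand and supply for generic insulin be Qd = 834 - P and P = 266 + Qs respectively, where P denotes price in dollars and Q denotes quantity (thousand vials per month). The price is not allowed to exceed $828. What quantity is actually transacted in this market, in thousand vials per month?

284

Rearranging supply gives Qs = P - 266. Equilibrium: 834 - P = P - 266, so 1100 = 2P and P* = 550, Q* = 284.
The ceiling of 828 is above the equilibrium price 550, so it is not binding; the market clears at P* = 550, Q* = 284.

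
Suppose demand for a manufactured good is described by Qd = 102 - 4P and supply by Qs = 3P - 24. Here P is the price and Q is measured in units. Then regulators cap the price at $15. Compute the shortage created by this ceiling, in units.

Without the control the market clears where 102 - 4P = 3P - 24, i.e. P* = 18 and Q* = 30.
Because the ceiling (15) lies below the market-clearing price, it is binding.
At P = 15: Qd = 102 - 4·15 = 42 and Qs = 3·15 - 24 = 21.
Shortage = Qd - Qs = 42 - 21 = 21.

21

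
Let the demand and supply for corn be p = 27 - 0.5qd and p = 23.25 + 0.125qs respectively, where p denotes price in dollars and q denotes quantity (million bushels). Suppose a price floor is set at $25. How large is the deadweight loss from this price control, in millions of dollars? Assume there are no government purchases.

Rearranging demand gives qd = 54 - 2p; rearranging supply gives qs = 8p - 186. In a free market, 54 - 2p = 8p - 186 gives the equilibrium p* = 24, q* = 6.
Since 25 > 24, the floor is binding.
At p = 25: qd = 54 - 2·25 = 4 and qs = 8·25 - 186 = 14.
Quantity traded falls to 4. At q = 4 the demand price is (54 - 4)/2 = 25 and the supply price is (186 + 4)/8 = 23.75.
Deadweight loss = ½ · (25 - 23.75) · (6 - 4) = ½ · 1.25 · 2 = 1.25.

1.25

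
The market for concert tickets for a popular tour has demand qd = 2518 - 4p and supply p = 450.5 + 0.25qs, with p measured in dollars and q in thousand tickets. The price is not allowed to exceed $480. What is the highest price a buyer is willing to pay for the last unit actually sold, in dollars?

Rearranging supply gives qs = 4p - 1802. Equilibrium: 2518 - 4p = 4p - 1802, so 4320 = 8p and p* = 540, q* = 358.
The ceiling of 480 is below the equilibrium price 540, so it binds.
At p = 480: qd = 2518 - 4·480 = 598 and qs = 4·480 - 1802 = 118.
Only 118 units reach the market. On the demand curve, the marginal buyer's willingness to pay at q = 118 is (2518 - 118)/4 = 600.

600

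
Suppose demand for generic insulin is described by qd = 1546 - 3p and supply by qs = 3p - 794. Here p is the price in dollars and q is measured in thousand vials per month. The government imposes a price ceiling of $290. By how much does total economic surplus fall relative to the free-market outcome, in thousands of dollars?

Without the control the market clears where 1546 - 3p = 3p - 794, i.e. p* = 390 and q* = 376.
Since 290 < 390, the ceiling is binding.
At p = 290: qd = 1546 - 3·290 = 676 and qs = 3·290 - 794 = 76.
Quantity traded falls to 76. At q = 76 the demand price is (1546 - 76)/3 = 490 and the supply price is (794 + 76)/3 = 290.
Deadweight loss = ½ · (490 - 290) · (376 - 76) = ½ · 200 · 300 = 30000.

30000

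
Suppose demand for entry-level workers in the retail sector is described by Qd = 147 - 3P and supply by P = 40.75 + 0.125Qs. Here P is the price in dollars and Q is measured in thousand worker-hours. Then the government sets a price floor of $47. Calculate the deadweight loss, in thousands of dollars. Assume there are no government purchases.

Rearranging supply gives Qs = 8P - 326. In a free market, 147 - 3P = 8P - 326 gives the equilibrium P* = 43, Q* = 18.
Since 47 > 43, the floor is binding.
At P = 47: Qd = 147 - 3·47 = 6 and Qs = 8·47 - 326 = 50.
Quantity traded falls to 6. At Q = 6 the demand price is (147 - 6)/3 = 47 and the supply price is (326 + 6)/8 = 41.5.
Deadweight loss = ½ · (47 - 41.5) · (18 - 6) = ½ · 5.5 · 12 = 33.

33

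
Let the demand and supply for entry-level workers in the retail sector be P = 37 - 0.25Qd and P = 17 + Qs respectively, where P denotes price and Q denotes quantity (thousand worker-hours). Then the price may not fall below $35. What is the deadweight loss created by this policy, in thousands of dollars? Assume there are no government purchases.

Rearranging demand gives Qd = 148 - 4P; rearranging supply gives Qs = P - 17. Without the control the market clears where 148 - 4P = P - 17, i.e. P* = 33 and Q* = 16.
Since 35 > 33, the floor is binding.
At P = 35: Qd = 148 - 4·35 = 8 and Qs = 35 - 17 = 18.
Quantity traded falls to 8. At Q = 8 the demand price is (148 - 8)/4 = 35 and the supply price is 17 + 8 = 25.
Deadweight loss = ½ · (35 - 25) · (16 - 8) = ½ · 10 · 8 = 40.

40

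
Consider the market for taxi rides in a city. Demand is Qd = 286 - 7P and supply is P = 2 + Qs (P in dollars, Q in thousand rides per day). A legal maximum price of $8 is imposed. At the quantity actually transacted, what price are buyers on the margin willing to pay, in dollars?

40

Rearranging supply gives Qs = P - 2. Without the control the market clears where 286 - 7P = P - 2, i.e. P* = 36 and Q* = 34.
Since 8 < 36, the ceiling is binding.
At P = 8: Qd = 286 - 7·8 = 230 and Qs = 8 - 2 = 6.
Only 6 units reach the market. On the demand curve, the marginal buyer's willingness to pay at Q = 6 is (286 - 6)/7 = 40.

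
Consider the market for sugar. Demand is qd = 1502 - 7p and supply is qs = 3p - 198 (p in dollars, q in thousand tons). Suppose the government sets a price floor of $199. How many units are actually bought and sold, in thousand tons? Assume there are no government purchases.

109

Equilibrium: 1502 - 7p = 3p - 198, so 1700 = 10p and p* = 170, q* = 312.
Since 199 > 170, the floor is binding.
At p = 199: qd = 1502 - 7·199 = 109 and qs = 3·199 - 198 = 399.
The quantity actually transacted is the short side, demand: 109.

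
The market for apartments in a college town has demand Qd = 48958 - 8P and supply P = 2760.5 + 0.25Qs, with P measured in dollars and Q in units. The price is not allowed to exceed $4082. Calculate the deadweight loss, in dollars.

Rearranging supply gives Qs = 4P - 11042. In a free market, 48958 - 8P = 4P - 11042 gives the equilibrium P* = 5000, Q* = 8958.
The ceiling of 4082 is below the equilibrium price 5000, so it binds.
At P = 4082: Qd = 48958 - 8·4082 = 16302 and Qs = 4·4082 - 11042 = 5286.
Quantity traded falls to 5286. At Q = 5286 the demand price is (48958 - 5286)/8 = 5459 and the supply price is (11042 + 5286)/4 = 4082.
Deadweight loss = ½ · (5459 - 4082) · (8958 - 5286) = ½ · 1377 · 3672 = 2528172.

2528172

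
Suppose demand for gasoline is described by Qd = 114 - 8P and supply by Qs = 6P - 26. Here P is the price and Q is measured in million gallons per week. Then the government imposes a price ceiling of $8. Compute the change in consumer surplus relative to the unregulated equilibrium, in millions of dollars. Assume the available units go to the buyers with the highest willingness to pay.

35

In a free market, 114 - 8P = 6P - 26 gives the equilibrium P* = 10, Q* = 34.
Since 8 < 10, the ceiling is binding.
At P = 8: Qd = 114 - 8·8 = 50 and Qs = 6·8 - 26 = 22.
Consumer surplus without the control is ½ · (14.25 - 10) · 34 = 72.25.
With the ceiling, 22 units are sold at 8 (assume they go to the highest-value buyers). The demand price at Q = 22 is 11.5, so CS = ½ · [(14.25 - 8) + (11.5 - 8)] · 22 = 107.25.
Change in consumer surplus = 107.25 - 72.25 = 35.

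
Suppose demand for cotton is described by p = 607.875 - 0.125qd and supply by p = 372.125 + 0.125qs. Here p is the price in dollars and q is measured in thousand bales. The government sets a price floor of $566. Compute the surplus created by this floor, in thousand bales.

1216

Rearranging demand gives qd = 4863 - 8p; rearranging supply gives qs = 8p - 2977. In a free market, 4863 - 8p = 8p - 2977 gives the equilibrium p* = 490, q* = 943.
Since 566 > 490, the floor is binding.
At p = 566: qd = 4863 - 8·566 = 335 and qs = 8·566 - 2977 = 1551.
Surplus = qs - qd = 1551 - 335 = 1216.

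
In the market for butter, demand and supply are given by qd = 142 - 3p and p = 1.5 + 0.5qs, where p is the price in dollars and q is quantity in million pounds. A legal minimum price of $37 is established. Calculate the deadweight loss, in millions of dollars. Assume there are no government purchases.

240

Rearranging supply gives qs = 2p - 3. Equilibrium: 142 - 3p = 2p - 3, so 145 = 5p and p* = 29, q* = 55.
Because the floor (37) lies above the market-clearing price, it is binding.
At p = 37: qd = 142 - 3·37 = 31 and qs = 2·37 - 3 = 71.
Quantity traded falls to 31. At q = 31 the demand price is (142 - 31)/3 = 37 and the supply price is (3 + 31)/2 = 17.
Deadweight loss = ½ · (37 - 17) · (55 - 31) = ½ · 20 · 24 = 240.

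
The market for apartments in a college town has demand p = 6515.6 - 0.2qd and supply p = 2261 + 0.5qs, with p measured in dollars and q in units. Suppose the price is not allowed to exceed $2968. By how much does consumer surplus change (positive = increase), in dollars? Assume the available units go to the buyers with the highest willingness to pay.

1122158.4

Rearranging demand gives qd = 32578 - 5p; rearranging supply gives qs = 2p - 4522. Equilibrium: 32578 - 5p = 2p - 4522, so 37100 = 7p and p* = 5300, q* = 6078.
Because the ceiling (2968) lies below the market-clearing price, it is binding.
At p = 2968: qd = 32578 - 5·2968 = 17738 and qs = 2·2968 - 4522 = 1414.
Consumer surplus without the control is ½ · (6515.6 - 5300) · 6078 = 3694208.4.
With the ceiling, 1414 units are sold at 2968 (assume they go to the highest-value buyers). The demand price at q = 1414 is 6232.8, so CS = ½ · [(6515.6 - 2968) + (6232.8 - 2968)] · 1414 = 4816366.8.
Change in consumer surplus = 4816366.8 - 3694208.4 = 1122158.4.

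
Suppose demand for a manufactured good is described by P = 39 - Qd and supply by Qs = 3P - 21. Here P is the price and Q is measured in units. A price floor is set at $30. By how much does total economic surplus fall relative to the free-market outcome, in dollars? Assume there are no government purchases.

150

Rearranging demand gives Qd = 39 - P. Equilibrium: 39 - P = 3P - 21, so 60 = 4P and P* = 15, Q* = 24.
Because the floor (30) lies above the market-clearing price, it is binding.
At P = 30: Qd = 39 - 30 = 9 and Qs = 3·30 - 21 = 69.
Quantity traded falls to 9. At Q = 9 the demand price is 39 - 9 = 30 and the supply price is (21 + 9)/3 = 10.
Deadweight loss = ½ · (30 - 10) · (24 - 9) = ½ · 20 · 15 = 150.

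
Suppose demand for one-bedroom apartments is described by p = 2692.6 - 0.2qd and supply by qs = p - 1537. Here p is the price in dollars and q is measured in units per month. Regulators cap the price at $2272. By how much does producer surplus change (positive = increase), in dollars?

-193572

Rearranging demand gives qd = 13463 - 5p. In a free market, 13463 - 5p = p - 1537 gives the equilibrium p* = 2500, q* = 963.
Since 2272 < 2500, the ceiling is binding.
At p = 2272: qd = 13463 - 5·2272 = 2103 and qs = 2272 - 1537 = 735.
Producer surplus without the control is ½ · (2500 - 1537) · 963 = 463684.5.
With the ceiling, producers sell 735 units at 2272, so PS = ½ · (2272 - 1537) · 735 = 270112.5.
Change in producer surplus = 270112.5 - 463684.5 = -193572.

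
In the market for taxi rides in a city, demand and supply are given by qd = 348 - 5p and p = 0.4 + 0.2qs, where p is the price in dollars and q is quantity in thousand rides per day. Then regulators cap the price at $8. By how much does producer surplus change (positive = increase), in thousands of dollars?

Rearranging supply gives qs = 5p - 2. In a free market, 348 - 5p = 5p - 2 gives the equilibrium p* = 35, q* = 173.
Because the ceiling (8) lies below the market-clearing price, it is binding.
At p = 8: qd = 348 - 5·8 = 308 and qs = 5·8 - 2 = 38.
Producer surplus without the control is ½ · (35 - 0.4) · 173 = 2992.9.
With the ceiling, producers sell 38 units at 8, so PS = ½ · (8 - 0.4) · 38 = 144.4.
Change in producer surplus = 144.4 - 2992.9 = -2848.5.

-2848.5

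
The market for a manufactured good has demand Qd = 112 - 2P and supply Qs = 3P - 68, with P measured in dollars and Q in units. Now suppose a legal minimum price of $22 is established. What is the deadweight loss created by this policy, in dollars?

0

Setting quantity demanded equal to quantity supplied, 112 - 2P = 3P - 68, gives P* = 36 and Q* = 40.
Since 22 is below P* = 36, the floor does not bind and the free-market outcome prevails.
Since the control does not bind, no trades are prevented and deadweight loss is zero.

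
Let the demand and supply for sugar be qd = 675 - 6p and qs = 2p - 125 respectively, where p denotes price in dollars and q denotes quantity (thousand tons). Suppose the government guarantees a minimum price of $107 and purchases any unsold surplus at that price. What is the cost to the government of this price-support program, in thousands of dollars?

Without the control the market clears where 675 - 6p = 2p - 125, i.e. p* = 100 and q* = 75.
Since 107 > 100, the floor is binding.
At p = 107: qd = 675 - 6·107 = 33 and qs = 2·107 - 125 = 89.
Surplus = qs - qd = 56.
Government expenditure = surplus × support price = 56 × 107 = 5992.

5992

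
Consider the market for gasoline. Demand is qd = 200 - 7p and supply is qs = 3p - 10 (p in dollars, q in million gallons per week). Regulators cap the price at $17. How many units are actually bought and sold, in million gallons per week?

In a free market, 200 - 7p = 3p - 10 gives the equilibrium p* = 21, q* = 53.
Since 17 < 21, the ceiling is binding.
At p = 17: qd = 200 - 7·17 = 81 and qs = 3·17 - 10 = 41.
The quantity actually transacted is the short side, supply: 41.

41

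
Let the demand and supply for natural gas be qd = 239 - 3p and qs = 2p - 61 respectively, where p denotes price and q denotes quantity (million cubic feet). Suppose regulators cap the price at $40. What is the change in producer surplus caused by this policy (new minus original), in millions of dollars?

Without the control the market clears where 239 - 3p = 2p - 61, i.e. p* = 60 and q* = 59.
The ceiling of 40 is below the equilibrium price 60, so it binds.
At p = 40: qd = 239 - 3·40 = 119 and qs = 2·40 - 61 = 19.
Producer surplus without the control is ½ · (60 - 30.5) · 59 = 870.25.
With the ceiling, producers sell 19 units at 40, so PS = ½ · (40 - 30.5) · 19 = 90.25.
Change in producer surplus = 90.25 - 870.25 = -780.

-780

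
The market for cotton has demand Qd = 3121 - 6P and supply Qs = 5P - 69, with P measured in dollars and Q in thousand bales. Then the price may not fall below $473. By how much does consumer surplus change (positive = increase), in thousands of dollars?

Without the control the market clears where 3121 - 6P = 5P - 69, i.e. P* = 290 and Q* = 1381.
The floor of 473 is above the equilibrium price 290, so it binds.
At P = 473: Qd = 3121 - 6·473 = 283 and Qs = 5·473 - 69 = 2296.
Consumer surplus without the control is ½ · (3121/6 - 290) · 1381 = 1907161/12.
With the floor, consumers buy 283 units at 473, so CS = ½ · (3121/6 - 473) · 283 = 80089/12.
Change in consumer surplus = 80089/12 - 1907161/12 = -152256.

-152256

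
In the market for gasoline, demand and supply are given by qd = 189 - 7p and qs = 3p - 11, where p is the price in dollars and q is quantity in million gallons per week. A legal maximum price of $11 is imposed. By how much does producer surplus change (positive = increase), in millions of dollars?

-319.5

Equilibrium: 189 - 7p = 3p - 11, so 200 = 10p and p* = 20, q* = 49.
Because the ceiling (11) lies below the market-clearing price, it is binding.
At p = 11: qd = 189 - 7·11 = 112 and qs = 3·11 - 11 = 22.
Producer surplus without the control is ½ · (20 - 11/3) · 49 = 2401/6.
With the ceiling, producers sell 22 units at 11, so PS = ½ · (11 - 11/3) · 22 = 242/3.
Change in producer surplus = 242/3 - 2401/6 = -319.5.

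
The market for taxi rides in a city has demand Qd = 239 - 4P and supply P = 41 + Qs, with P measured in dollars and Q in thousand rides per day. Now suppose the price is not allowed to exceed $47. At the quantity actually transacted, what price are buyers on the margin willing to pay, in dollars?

58.25

Rearranging supply gives Qs = P - 41. In a free market, 239 - 4P = P - 41 gives the equilibrium P* = 56, Q* = 15.
Because the ceiling (47) lies below the market-clearing price, it is binding.
At P = 47: Qd = 239 - 4·47 = 51 and Qs = 47 - 41 = 6.
Only 6 units reach the market. On the demand curve, the marginal buyer's willingness to pay at Q = 6 is (239 - 6)/4 = 58.25.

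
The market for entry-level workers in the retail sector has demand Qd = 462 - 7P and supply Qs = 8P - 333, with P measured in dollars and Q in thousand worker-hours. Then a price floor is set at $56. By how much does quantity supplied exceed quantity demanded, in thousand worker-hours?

Setting quantity demanded equal to quantity supplied, 462 - 7P = 8P - 333, gives P* = 53 and Q* = 91.
Because the floor (56) lies above the market-clearing price, it is binding.
At P = 56: Qd = 462 - 7·56 = 70 and Qs = 8·56 - 333 = 115.
Surplus = Qs - Qd = 115 - 70 = 45.

45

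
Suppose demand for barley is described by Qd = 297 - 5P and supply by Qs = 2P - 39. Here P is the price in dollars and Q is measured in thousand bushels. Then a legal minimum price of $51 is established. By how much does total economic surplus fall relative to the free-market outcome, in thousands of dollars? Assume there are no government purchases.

In a free market, 297 - 5P = 2P - 39 gives the equilibrium P* = 48, Q* = 57.
Since 51 > 48, the floor is binding.
At P = 51: Qd = 297 - 5·51 = 42 and Qs = 2·51 - 39 = 63.
Quantity traded falls to 42. At Q = 42 the demand price is (297 - 42)/5 = 51 and the supply price is (39 + 42)/2 = 40.5.
Deadweight loss = ½ · (51 - 40.5) · (57 - 42) = ½ · 10.5 · 15 = 78.75.

78.75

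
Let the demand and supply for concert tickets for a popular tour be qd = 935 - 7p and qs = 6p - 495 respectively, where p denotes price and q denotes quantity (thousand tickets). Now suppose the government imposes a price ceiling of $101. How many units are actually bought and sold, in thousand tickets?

111

Setting quantity demanded equal to quantity supplied, 935 - 7p = 6p - 495, gives p* = 110 and q* = 165.
Because the ceiling (101) lies below the market-clearing price, it is binding.
At p = 101: qd = 935 - 7·101 = 228 and qs = 6·101 - 495 = 111.
The quantity actually transacted is the short side, supply: 111.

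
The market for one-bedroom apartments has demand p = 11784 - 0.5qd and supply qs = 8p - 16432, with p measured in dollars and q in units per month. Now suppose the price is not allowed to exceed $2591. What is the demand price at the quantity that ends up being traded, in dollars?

Rearranging demand gives qd = 23568 - 2p. Equilibrium: 23568 - 2p = 8p - 16432, so 40000 = 10p and p* = 4000, q* = 15568.
The ceiling of 2591 is below the equilibrium price 4000, so it binds.
At p = 2591: qd = 23568 - 2·2591 = 18386 and qs = 8·2591 - 16432 = 4296.
Only 4296 units reach the market. On the demand curve, the marginal buyer's willingness to pay at q = 4296 is (23568 - 4296)/2 = 9636.

9636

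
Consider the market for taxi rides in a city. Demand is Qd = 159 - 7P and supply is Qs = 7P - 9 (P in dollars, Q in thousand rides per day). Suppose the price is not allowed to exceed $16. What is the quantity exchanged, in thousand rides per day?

75

In a free market, 159 - 7P = 7P - 9 gives the equilibrium P* = 12, Q* = 75.
Since 16 is above P* = 12, the ceiling does not bind and the free-market outcome prevails.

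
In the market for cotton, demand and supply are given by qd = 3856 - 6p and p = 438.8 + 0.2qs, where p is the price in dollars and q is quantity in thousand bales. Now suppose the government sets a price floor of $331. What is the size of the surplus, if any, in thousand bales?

Rearranging supply gives qs = 5p - 2194. Setting quantity demanded equal to quantity supplied, 3856 - 6p = 5p - 2194, gives p* = 550 and q* = 556.
Since 331 is below p* = 550, the floor does not bind and the free-market outcome prevails.
Since the control does not bind, there is no surplus.

0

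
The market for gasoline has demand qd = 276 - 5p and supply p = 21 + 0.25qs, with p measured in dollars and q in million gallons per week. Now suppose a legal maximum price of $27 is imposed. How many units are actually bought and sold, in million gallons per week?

24

Rearranging supply gives qs = 4p - 84. Equilibrium: 276 - 5p = 4p - 84, so 360 = 9p and p* = 40, q* = 76.
Since 27 < 40, the ceiling is binding.
At p = 27: qd = 276 - 5·27 = 141 and qs = 4·27 - 84 = 24.
The quantity actually transacted is the short side, supply: 24.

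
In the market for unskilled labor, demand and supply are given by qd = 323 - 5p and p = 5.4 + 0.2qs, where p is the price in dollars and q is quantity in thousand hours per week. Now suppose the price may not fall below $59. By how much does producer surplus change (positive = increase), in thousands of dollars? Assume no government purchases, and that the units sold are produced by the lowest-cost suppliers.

-768

Rearranging supply gives qs = 5p - 27. Equilibrium: 323 - 5p = 5p - 27, so 350 = 10p and p* = 35, q* = 148.
Since 59 > 35, the floor is binding.
At p = 59: qd = 323 - 5·59 = 28 and qs = 5·59 - 27 = 268.
Producer surplus without the control is ½ · (35 - 5.4) · 148 = 2190.4.
With the floor, 28 units are sold at 59. The supply price at q = 28 is 11, so PS = ½ · [(59 - 5.4) + (59 - 11)] · 28 = 1422.4.
Change in producer surplus = 1422.4 - 2190.4 = -768.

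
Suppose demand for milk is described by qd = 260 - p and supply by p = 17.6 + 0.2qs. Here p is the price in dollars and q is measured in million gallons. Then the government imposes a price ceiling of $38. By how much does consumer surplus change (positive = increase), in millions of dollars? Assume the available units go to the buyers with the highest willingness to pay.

-2960

Rearranging supply gives qs = 5p - 88. Setting quantity demanded equal to quantity supplied, 260 - p = 5p - 88, gives p* = 58 and q* = 202.
Since 38 < 58, the ceiling is binding.
At p = 38: qd = 260 - 38 = 222 and qs = 5·38 - 88 = 102.
Consumer surplus without the control is ½ · (260 - 58) · 202 = 20402.
With the ceiling, 102 units are sold at 38 (assume they go to the highest-value buyers). The demand price at q = 102 is 158, so CS = ½ · [(260 - 38) + (158 - 38)] · 102 = 17442.
Change in consumer surplus = 17442 - 20402 = -2960.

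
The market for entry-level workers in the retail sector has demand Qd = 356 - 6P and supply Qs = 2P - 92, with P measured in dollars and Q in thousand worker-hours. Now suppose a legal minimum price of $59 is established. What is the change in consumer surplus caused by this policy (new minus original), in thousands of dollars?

-33

Equilibrium: 356 - 6P = 2P - 92, so 448 = 8P and P* = 56, Q* = 20.
Since 59 > 56, the floor is binding.
At P = 59: Qd = 356 - 6·59 = 2 and Qs = 2·59 - 92 = 26.
Consumer surplus without the control is ½ · (178/3 - 56) · 20 = 100/3.
With the floor, consumers buy 2 units at 59, so CS = ½ · (178/3 - 59) · 2 = 1/3.
Change in consumer surplus = 1/3 - 100/3 = -33.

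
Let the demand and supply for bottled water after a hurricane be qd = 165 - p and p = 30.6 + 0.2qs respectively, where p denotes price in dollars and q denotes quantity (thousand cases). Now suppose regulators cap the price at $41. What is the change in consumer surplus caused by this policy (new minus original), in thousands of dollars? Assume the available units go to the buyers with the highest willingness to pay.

Rearranging supply gives qs = 5p - 153. Setting quantity demanded equal to quantity supplied, 165 - p = 5p - 153, gives p* = 53 and q* = 112.
Since 41 < 53, the ceiling is binding.
At p = 41: qd = 165 - 41 = 124 and qs = 5·41 - 153 = 52.
Consumer surplus without the control is ½ · (165 - 53) · 112 = 6272.
With the ceiling, 52 units are sold at 41 (assume they go to the highest-value buyers). The demand price at q = 52 is 113, so CS = ½ · [(165 - 41) + (113 - 41)] · 52 = 5096.
Change in consumer surplus = 5096 - 6272 = -1176.

-1176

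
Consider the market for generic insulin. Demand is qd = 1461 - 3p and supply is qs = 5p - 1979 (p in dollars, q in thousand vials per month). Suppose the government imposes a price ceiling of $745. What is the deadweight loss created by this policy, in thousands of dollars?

0

Without the control the market clears where 1461 - 3p = 5p - 1979, i.e. p* = 430 and q* = 171.
The ceiling of 745 is above the equilibrium price 430, so it is not binding; the market clears at p* = 430, q* = 171.
Since the control does not bind, no trades are prevented and deadweight loss is zero.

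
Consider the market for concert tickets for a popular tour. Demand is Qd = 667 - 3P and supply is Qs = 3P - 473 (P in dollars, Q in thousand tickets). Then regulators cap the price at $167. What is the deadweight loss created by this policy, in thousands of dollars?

Without the control the market clears where 667 - 3P = 3P - 473, i.e. P* = 190 and Q* = 97.
The ceiling of 167 is below the equilibrium price 190, so it binds.
At P = 167: Qd = 667 - 3·167 = 166 and Qs = 3·167 - 473 = 28.
Quantity traded falls to 28. At Q = 28 the demand price is (667 - 28)/3 = 213 and the supply price is (473 + 28)/3 = 167.
Deadweight loss = ½ · (213 - 167) · (97 - 28) = ½ · 46 · 69 = 1587.

1587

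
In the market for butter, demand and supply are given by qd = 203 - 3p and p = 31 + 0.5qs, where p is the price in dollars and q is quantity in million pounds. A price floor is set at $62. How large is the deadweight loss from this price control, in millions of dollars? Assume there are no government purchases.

Rearranging supply gives qs = 2p - 62. Setting quantity demanded equal to quantity supplied, 203 - 3p = 2p - 62, gives p* = 53 and q* = 44.
Because the floor (62) lies above the market-clearing price, it is binding.
At p = 62: qd = 203 - 3·62 = 17 and qs = 2·62 - 62 = 62.
Quantity traded falls to 17. At q = 17 the demand price is (203 - 17)/3 = 62 and the supply price is (62 + 17)/2 = 39.5.
Deadweight loss = ½ · (62 - 39.5) · (44 - 17) = ½ · 22.5 · 27 = 303.75.

303.75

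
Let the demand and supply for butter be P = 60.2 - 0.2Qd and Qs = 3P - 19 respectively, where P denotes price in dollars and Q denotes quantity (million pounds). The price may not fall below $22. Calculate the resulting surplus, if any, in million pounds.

0

Rearranging demand gives Qd = 301 - 5P. Without the control the market clears where 301 - 5P = 3P - 19, i.e. P* = 40 and Q* = 101.
Since 22 is below P* = 40, the floor does not bind and the free-market outcome prevails.
Since the control does not bind, there is no surplus.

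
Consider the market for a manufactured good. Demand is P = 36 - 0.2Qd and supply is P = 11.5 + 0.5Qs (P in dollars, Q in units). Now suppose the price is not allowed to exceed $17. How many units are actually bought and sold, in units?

11

Rearranging demand gives Qd = 180 - 5P; rearranging supply gives Qs = 2P - 23. In a free market, 180 - 5P = 2P - 23 gives the equilibrium P* = 29, Q* = 35.
The ceiling of 17 is below the equilibrium price 29, so it binds.
At P = 17: Qd = 180 - 5·17 = 95 and Qs = 2·17 - 23 = 11.
The quantity actually transacted is the short side, supply: 11.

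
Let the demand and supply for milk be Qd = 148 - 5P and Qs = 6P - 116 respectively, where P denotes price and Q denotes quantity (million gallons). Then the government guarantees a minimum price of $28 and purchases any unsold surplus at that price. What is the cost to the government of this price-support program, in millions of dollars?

1232

Setting quantity demanded equal to quantity supplied, 148 - 5P = 6P - 116, gives P* = 24 and Q* = 28.
Because the floor (28) lies above the market-clearing price, it is binding.
At P = 28: Qd = 148 - 5·28 = 8 and Qs = 6·28 - 116 = 52.
Surplus = Qs - Qd = 44.
Government expenditure = surplus × support price = 44 × 28 = 1232.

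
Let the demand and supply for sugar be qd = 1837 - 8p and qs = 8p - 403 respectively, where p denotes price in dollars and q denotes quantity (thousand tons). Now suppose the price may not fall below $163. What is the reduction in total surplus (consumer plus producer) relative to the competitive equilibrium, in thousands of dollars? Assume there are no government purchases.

4232

Equilibrium: 1837 - 8p = 8p - 403, so 2240 = 16p and p* = 140, q* = 717.
Because the floor (163) lies above the market-clearing price, it is binding.
At p = 163: qd = 1837 - 8·163 = 533 and qs = 8·163 - 403 = 901.
Quantity traded falls to 533. At q = 533 the demand price is (1837 - 533)/8 = 163 and the supply price is (403 + 533)/8 = 117.
Deadweight loss = ½ · (163 - 117) · (717 - 533) = ½ · 46 · 184 = 4232.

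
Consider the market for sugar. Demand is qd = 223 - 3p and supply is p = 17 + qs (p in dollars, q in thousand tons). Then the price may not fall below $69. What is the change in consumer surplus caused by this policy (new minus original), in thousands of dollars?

-265.5

Rearranging supply gives qs = p - 17. Equilibrium: 223 - 3p = p - 17, so 240 = 4p and p* = 60, q* = 43.
Because the floor (69) lies above the market-clearing price, it is binding.
At p = 69: qd = 223 - 3·69 = 16 and qs = 69 - 17 = 52.
Consumer surplus without the control is ½ · (223/3 - 60) · 43 = 1849/6.
With the floor, consumers buy 16 units at 69, so CS = ½ · (223/3 - 69) · 16 = 128/3.
Change in consumer surplus = 128/3 - 1849/6 = -265.5.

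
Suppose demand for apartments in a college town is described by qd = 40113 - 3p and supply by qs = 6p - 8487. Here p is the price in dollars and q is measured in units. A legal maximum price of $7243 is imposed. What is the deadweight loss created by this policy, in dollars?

0

Equilibrium: 40113 - 3p = 6p - 8487, so 48600 = 9p and p* = 5400, q* = 23913.
Since 7243 is above p* = 5400, the ceiling does not bind and the free-market outcome prevails.
Since the control does not bind, no trades are prevented and deadweight loss is zero.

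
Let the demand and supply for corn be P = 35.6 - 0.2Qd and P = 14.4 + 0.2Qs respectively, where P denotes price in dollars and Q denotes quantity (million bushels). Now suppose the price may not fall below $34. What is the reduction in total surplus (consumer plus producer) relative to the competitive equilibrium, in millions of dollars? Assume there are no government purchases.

Rearranging demand gives Qd = 178 - 5P; rearranging supply gives Qs = 5P - 72. Setting quantity demanded equal to quantity supplied, 178 - 5P = 5P - 72, gives P* = 25 and Q* = 53.
Because the floor (34) lies above the market-clearing price, it is binding.
At P = 34: Qd = 178 - 5·34 = 8 and Qs = 5·34 - 72 = 98.
Quantity traded falls to 8. At Q = 8 the demand price is (178 - 8)/5 = 34 and the supply price is (72 + 8)/5 = 16.
Deadweight loss = ½ · (34 - 16) · (53 - 8) = ½ · 18 · 45 = 405.

405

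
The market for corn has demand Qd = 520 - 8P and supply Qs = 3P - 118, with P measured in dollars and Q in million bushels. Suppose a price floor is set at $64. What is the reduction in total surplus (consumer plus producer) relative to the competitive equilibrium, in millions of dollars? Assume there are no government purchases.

Equilibrium: 520 - 8P = 3P - 118, so 638 = 11P and P* = 58, Q* = 56.
Since 64 > 58, the floor is binding.
At P = 64: Qd = 520 - 8·64 = 8 and Qs = 3·64 - 118 = 74.
Quantity traded falls to 8. At Q = 8 the demand price is (520 - 8)/8 = 64 and the supply price is (118 + 8)/3 = 42.
Deadweight loss = ½ · (64 - 42) · (56 - 8) = ½ · 22 · 48 = 528.

528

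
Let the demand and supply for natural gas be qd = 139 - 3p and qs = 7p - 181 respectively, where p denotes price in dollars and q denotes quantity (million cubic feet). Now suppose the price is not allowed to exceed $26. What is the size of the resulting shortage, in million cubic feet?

60

In a free market, 139 - 3p = 7p - 181 gives the equilibrium p* = 32, q* = 43.
The ceiling of 26 is below the equilibrium price 32, so it binds.
At p = 26: qd = 139 - 3·26 = 61 and qs = 7·26 - 181 = 1.
Shortage = qd - qs = 61 - 1 = 60.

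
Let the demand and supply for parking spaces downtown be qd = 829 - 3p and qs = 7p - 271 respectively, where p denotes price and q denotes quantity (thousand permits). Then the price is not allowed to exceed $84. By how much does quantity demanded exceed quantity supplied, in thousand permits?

Equilibrium: 829 - 3p = 7p - 271, so 1100 = 10p and p* = 110, q* = 499.
The ceiling of 84 is below the equilibrium price 110, so it binds.
At p = 84: qd = 829 - 3·84 = 577 and qs = 7·84 - 271 = 317.
Shortage = qd - qs = 577 - 317 = 260.

260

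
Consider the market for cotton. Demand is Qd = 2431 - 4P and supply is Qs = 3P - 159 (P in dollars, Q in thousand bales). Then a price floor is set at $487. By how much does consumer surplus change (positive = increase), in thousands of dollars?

Equilibrium: 2431 - 4P = 3P - 159, so 2590 = 7P and P* = 370, Q* = 951.
Because the floor (487) lies above the market-clearing price, it is binding.
At P = 487: Qd = 2431 - 4·487 = 483 and Qs = 3·487 - 159 = 1302.
Consumer surplus without the control is ½ · (607.75 - 370) · 951 = 113050.125.
With the floor, consumers buy 483 units at 487, so CS = ½ · (607.75 - 487) · 483 = 29161.125.
Change in consumer surplus = 29161.125 - 113050.125 = -83889.

-83889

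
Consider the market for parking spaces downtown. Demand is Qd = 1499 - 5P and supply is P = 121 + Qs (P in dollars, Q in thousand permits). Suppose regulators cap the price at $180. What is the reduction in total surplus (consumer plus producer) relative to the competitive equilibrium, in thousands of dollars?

4860

Rearranging supply gives Qs = P - 121. Without the control the market clears where 1499 - 5P = P - 121, i.e. P* = 270 and Q* = 149.
The ceiling of 180 is below the equilibrium price 270, so it binds.
At P = 180: Qd = 1499 - 5·180 = 599 and Qs = 180 - 121 = 59.
Quantity traded falls to 59. At Q = 59 the demand price is (1499 - 59)/5 = 288 and the supply price is 121 + 59 = 180.
Deadweight loss = ½ · (288 - 180) · (149 - 59) = ½ · 108 · 90 = 4860.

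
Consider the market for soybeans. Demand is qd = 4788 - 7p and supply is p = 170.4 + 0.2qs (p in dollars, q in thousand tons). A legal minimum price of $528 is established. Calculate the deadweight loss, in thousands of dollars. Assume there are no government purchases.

28257.6

Rearranging supply gives qs = 5p - 852. Without the control the market clears where 4788 - 7p = 5p - 852, i.e. p* = 470 and q* = 1498.
The floor of 528 is above the equilibrium price 470, so it binds.
At p = 528: qd = 4788 - 7·528 = 1092 and qs = 5·528 - 852 = 1788.
Quantity traded falls to 1092. At q = 1092 the demand price is (4788 - 1092)/7 = 528 and the supply price is (852 + 1092)/5 = 388.8.
Deadweight loss = ½ · (528 - 388.8) · (1498 - 1092) = ½ · 139.2 · 406 = 28257.6.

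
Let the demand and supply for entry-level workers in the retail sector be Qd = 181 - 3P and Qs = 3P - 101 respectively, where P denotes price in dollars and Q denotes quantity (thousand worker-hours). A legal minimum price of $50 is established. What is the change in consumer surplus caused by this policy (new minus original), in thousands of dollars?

Without the control the market clears where 181 - 3P = 3P - 101, i.e. P* = 47 and Q* = 40.
Since 50 > 47, the floor is binding.
At P = 50: Qd = 181 - 3·50 = 31 and Qs = 3·50 - 101 = 49.
Consumer surplus without the control is ½ · (181/3 - 47) · 40 = 800/3.
With the floor, consumers buy 31 units at 50, so CS = ½ · (181/3 - 50) · 31 = 961/6.
Change in consumer surplus = 961/6 - 800/3 = -106.5.

-106.5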